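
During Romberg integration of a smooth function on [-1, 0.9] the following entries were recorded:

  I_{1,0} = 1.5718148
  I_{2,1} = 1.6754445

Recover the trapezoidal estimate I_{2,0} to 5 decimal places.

From I_{2,1} = (4·I_{2,0} − I_{1,0})/3, solve for I_{2,0}:
4·I_{2,0} = 3·1.6754445 + 1.5718148 = 6.5981483
I_{2,0} = 1.6495371

1.64954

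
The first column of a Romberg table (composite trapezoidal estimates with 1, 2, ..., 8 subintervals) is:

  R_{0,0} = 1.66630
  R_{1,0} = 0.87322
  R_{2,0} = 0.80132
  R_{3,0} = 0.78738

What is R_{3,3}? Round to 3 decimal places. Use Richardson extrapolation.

R_{1,1} = 0.87322 + (0.87322 − 1.66630)/3 = 0.60886
R_{2,1} = 0.80132 + (0.80132 − 0.87322)/3 = 0.77735
R_{3,1} = (4·0.78738 − 0.80132) / 3 = 0.78273
R_{2,2} = 0.77735 + (0.77735 − 0.60886)/15 = 0.78858
R_{3,2} = 0.78273 + (0.78273 − 0.77735)/15 = 0.78309
R_{3,3} = 0.78309 + (0.78309 − 0.78858)/63 = 0.78300

0.783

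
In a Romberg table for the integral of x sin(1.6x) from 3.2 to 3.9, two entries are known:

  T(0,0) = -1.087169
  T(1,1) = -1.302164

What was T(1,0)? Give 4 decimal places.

From T(1,1) = (4·T(1,0) − T(0,0))/3, solve for T(1,0):
4·T(1,0) = 3·(-1.302164) + (-1.087169) = -4.993661
T(1,0) = -1.248415

-1.2484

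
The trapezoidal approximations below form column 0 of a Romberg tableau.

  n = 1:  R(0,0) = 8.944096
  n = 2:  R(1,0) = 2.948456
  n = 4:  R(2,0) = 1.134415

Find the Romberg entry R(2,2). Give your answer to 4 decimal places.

0.5017

Richardson extrapolation on the trapezoidal column (denominator 4−1=3):
R(1,1) = 2.948456 + (2.948456 − 8.944096)/3 = 0.949909
R(2,1) = (4·1.134415 − 2.948456) / 3 = 0.529735
R(2,2) = 0.529735 + (0.529735 − 0.949909)/15 = 0.501723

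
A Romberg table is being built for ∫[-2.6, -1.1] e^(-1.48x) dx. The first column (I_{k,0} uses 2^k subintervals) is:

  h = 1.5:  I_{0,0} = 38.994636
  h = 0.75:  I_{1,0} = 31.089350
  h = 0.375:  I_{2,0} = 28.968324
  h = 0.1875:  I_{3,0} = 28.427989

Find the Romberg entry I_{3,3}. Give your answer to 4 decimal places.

28.2470

Richardson extrapolation on the trapezoidal column (denominator 4−1=3):
I_{1,1} = 31.089350 + (31.089350 − 38.994636)/3 = 28.454255
I_{2,1} = (4·28.968324 − 31.089350) / 3 = 28.261315
I_{3,1} = (4·28.427989 − 28.968324) / 3 = 28.247877
I_{2,2} = (16·28.261315 − 28.454255) / 15 = 28.248452
I_{3,2} = (16·28.247877 − 28.261315) / 15 = 28.246981
I_{3,3} = (64·28.246981 − 28.248452) / 63 = 28.246958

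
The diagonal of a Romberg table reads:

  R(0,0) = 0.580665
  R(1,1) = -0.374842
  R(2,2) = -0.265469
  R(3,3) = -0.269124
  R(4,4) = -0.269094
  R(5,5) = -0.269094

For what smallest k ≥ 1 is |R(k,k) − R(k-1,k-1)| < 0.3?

|R(1,1) − R(0,0)| = 0.955507 ≥ 0.3
|R(2,2) − R(1,1)| = 0.109373 < 0.3

k = 2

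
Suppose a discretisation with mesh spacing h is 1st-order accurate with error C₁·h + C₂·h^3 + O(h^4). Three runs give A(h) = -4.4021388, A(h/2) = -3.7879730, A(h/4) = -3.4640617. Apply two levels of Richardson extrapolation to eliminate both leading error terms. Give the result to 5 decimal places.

First eliminate the h term (factor 2^1 = 2):
  B₁ = (2·(-3.7879730) − (-4.4021388))/1 = -3.1738072
  B₂ = (2·(-3.4640617) − (-3.7879730))/1 = -3.1401504
Then eliminate the h^3 term (factor 2^3 = 8):
  (8·(-3.1401504) − (-3.1738072))/7 = -3.1353423

-3.13534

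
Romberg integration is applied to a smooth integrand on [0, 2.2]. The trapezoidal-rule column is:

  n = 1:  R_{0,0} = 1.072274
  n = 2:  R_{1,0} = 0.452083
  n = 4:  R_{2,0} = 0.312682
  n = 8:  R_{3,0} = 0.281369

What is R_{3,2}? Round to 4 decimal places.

0.2712

R_{2,1} = (4·0.312682 − 0.452083) / 3 = 0.266215
R_{3,1} = 0.281369 + (0.281369 − 0.312682)/3 = 0.270931
R_{3,2} = 0.270931 + (0.270931 − 0.266215)/15 = 0.271245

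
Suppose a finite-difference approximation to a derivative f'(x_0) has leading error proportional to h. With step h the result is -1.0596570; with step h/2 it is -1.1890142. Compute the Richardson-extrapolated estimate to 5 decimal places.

Extrapolated value = (2·A(h/2) − A(h)) / (2 − 1)
= (2·(-1.1890142) − (-1.0596570)) / 1
= -1.3183714 / 1 = -1.3183714

-1.31837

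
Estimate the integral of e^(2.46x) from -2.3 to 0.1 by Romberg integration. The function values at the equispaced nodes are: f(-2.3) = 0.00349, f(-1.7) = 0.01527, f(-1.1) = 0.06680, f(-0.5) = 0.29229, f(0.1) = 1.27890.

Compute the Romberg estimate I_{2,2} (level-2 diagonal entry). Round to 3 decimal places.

0.523

I_{0,0} (trapezoid, 1 panel, h=2.4000): 1.53887
I_{1,0} (trapezoid, 2 panels, h=1.2000): 0.84959
I_{2,0} (trapezoid, 4 panels, h=0.6000): 0.60933
I_{1,1} = 0.84959 + (0.84959 − 1.53887)/3 = 0.61983
I_{2,1} = 0.60933 + (0.60933 − 0.84959)/3 = 0.52924
I_{2,2} = 0.52924 + (0.52924 − 0.61983)/15 = 0.52320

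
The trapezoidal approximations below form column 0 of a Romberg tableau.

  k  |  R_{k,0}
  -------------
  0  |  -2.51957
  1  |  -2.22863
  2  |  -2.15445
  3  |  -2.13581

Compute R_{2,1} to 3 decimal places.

Richardson extrapolation on the trapezoidal column (denominator 4−1=3):
R_{2,1} = (4·(-2.15445) − (-2.22863)) / 3 = -2.12972

-2.130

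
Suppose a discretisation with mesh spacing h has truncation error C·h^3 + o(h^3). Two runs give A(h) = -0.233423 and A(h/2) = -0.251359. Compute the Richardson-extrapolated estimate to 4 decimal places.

Extrapolated value = (8·A(h/2) − A(h)) / (8 − 1)
= (8·(-0.251359) − (-0.233423)) / 7
= -1.777449 / 7 = -0.253921

-0.2539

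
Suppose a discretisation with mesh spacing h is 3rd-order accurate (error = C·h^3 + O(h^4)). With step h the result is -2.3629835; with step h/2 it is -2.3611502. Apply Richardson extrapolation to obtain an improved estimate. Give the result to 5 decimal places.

-2.36089

The leading error scales as h^3; refining by a factor of 2 reduces it by 2^3 = 8.
Extrapolated value = (8·A(h/2) − A(h)) / (8 − 1)
= (8·(-2.3611502) − (-2.3629835)) / 7
= -16.5262181 / 7 = -2.3608883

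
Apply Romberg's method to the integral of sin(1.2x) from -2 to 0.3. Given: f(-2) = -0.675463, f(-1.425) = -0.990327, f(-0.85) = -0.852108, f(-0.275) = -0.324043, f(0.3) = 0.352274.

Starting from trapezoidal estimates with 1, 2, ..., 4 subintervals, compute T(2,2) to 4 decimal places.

T(0,0) (trapezoid, 1 panel, h=2.3000): -0.371667
T(1,0) (trapezoid, 2 panels, h=1.1500): -1.165758
T(2,0) (trapezoid, 4 panels, h=0.5750): -1.338642
T(1,1) = -1.165758 + (-1.165758 − (-0.371667))/3 = -1.430455
T(2,1) = -1.338642 + (-1.338642 − (-1.165758))/3 = -1.396270
T(2,2) = -1.396270 + (-1.396270 − (-1.430455))/15 = -1.393991

-1.3940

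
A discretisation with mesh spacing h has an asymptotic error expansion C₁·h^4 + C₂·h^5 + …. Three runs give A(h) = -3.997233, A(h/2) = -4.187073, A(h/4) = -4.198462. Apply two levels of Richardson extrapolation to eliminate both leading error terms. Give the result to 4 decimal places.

-4.1992

First eliminate the h^4 term (factor 2^4 = 16):
  B₁ = (16·(-4.187073) − (-3.997233))/15 = -4.199729
  B₂ = (16·(-4.198462) − (-4.187073))/15 = -4.199221
Then eliminate the h^5 term (factor 2^5 = 32):
  (32·(-4.199221) − (-4.199729))/31 = -4.199205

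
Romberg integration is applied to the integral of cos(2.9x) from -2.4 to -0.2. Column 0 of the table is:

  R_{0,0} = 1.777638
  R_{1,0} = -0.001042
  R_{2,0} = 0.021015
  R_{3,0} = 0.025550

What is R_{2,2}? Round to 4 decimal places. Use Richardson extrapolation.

0.0699

Richardson extrapolation on the trapezoidal column (denominator 4−1=3):
R_{1,1} = (4·(-0.001042) − 1.777638) / 3 = -0.593935
R_{2,1} = 0.021015 + (0.021015 − (-0.001042))/3 = 0.028367
R_{2,2} = (16·0.028367 − (-0.593935)) / 15 = 0.069854
(Column j=1 coincides with Simpson's rule on the same nodes.)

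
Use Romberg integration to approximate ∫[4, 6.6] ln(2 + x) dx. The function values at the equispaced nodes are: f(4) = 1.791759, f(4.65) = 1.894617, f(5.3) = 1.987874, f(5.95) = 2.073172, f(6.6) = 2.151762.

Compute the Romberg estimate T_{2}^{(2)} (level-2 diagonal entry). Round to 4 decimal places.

T_{0}^{(0)} (trapezoid, 1 panel, h=2.6000): 5.126577
T_{1}^{(0)} (trapezoid, 2 panels, h=1.3000): 5.147525
T_{2}^{(0)} (trapezoid, 4 panels, h=0.6500): 5.152825
T_{1}^{(1)} = 5.147525 + (5.147525 − 5.126577)/3 = 5.154508
T_{2}^{(1)} = 5.152825 + (5.152825 − 5.147525)/3 = 5.154592
T_{2}^{(2)} = 5.154592 + (5.154592 − 5.154508)/15 = 5.154598

5.1546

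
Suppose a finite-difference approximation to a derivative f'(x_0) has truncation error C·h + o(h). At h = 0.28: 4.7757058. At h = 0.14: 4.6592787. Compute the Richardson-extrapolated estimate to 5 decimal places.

4.54285

The leading error scales as h; refining by a factor of 2 reduces it by 2^1 = 2.
Extrapolated value = (2·A(h/2) − A(h)) / (2 − 1)
= (2·4.6592787 − 4.7757058) / 1
= 4.5428516 / 1 = 4.5428516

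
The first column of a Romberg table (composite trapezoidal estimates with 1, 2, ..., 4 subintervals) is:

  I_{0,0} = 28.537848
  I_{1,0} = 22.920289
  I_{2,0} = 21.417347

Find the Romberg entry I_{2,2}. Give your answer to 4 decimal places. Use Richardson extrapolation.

20.9076

Richardson extrapolation on the trapezoidal column (denominator 4−1=3):
I_{1,1} = (4·22.920289 − 28.537848) / 3 = 21.047769
I_{2,1} = (4·21.417347 − 22.920289) / 3 = 20.916366
I_{2,2} = 20.916366 + (20.916366 − 21.047769)/15 = 20.907606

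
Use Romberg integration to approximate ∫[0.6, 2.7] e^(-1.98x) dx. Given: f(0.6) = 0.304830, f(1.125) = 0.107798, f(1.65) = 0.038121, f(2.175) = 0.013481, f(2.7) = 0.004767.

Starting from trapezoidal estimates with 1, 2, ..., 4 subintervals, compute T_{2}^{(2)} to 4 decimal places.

T_{0}^{(0)} (trapezoid, 1 panel, h=2.1000): 0.325077
T_{1}^{(0)} (trapezoid, 2 panels, h=1.0500): 0.202565
T_{2}^{(0)} (trapezoid, 4 panels, h=0.5250): 0.164954
T_{1}^{(1)} = 0.202565 + (0.202565 − 0.325077)/3 = 0.161728
T_{2}^{(1)} = 0.164954 + (0.164954 − 0.202565)/3 = 0.152417
T_{2}^{(2)} = 0.152417 + (0.152417 − 0.161728)/15 = 0.151796

0.1518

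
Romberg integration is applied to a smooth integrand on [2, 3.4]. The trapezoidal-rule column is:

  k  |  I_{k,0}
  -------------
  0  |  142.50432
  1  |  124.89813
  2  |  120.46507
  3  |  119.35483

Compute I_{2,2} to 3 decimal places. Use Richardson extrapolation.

Richardson extrapolation on the trapezoidal column (denominator 4−1=3):
I_{1,1} = (4·124.89813 − 142.50432) / 3 = 119.02940
I_{2,1} = 120.46507 + (120.46507 − 124.89813)/3 = 118.98738
I_{2,2} = (16·118.98738 − 119.02940) / 15 = 118.98458

118.985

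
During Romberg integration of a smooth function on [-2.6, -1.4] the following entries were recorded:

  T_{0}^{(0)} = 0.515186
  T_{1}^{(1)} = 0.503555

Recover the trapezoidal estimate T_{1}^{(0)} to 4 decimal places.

From T_{1}^{(1)} = (4·T_{1}^{(0)} − T_{0}^{(0)})/3, solve for T_{1}^{(0)}:
4·T_{1}^{(0)} = 3·0.503555 + 0.515186 = 2.025851
T_{1}^{(0)} = 0.506463

0.5065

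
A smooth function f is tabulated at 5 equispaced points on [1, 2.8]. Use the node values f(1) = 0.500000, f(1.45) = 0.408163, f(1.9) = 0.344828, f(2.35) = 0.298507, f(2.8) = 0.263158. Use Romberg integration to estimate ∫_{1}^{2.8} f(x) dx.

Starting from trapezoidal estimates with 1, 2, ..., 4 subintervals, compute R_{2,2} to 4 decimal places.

R_{0,0} (trapezoid, 1 panel, h=1.8000): 0.686842
R_{1,0} (trapezoid, 2 panels, h=0.9000): 0.653766
R_{2,0} (trapezoid, 4 panels, h=0.4500): 0.644885
R_{1,1} = 0.653766 + (0.653766 − 0.686842)/3 = 0.642741
R_{2,1} = 0.644885 + (0.644885 − 0.653766)/3 = 0.641925
R_{2,2} = 0.641925 + (0.641925 − 0.642741)/15 = 0.641871

0.6419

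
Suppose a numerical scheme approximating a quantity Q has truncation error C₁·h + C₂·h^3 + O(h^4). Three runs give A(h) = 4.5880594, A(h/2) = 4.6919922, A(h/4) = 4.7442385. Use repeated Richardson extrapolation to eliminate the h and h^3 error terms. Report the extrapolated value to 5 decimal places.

First eliminate the h term (factor 2^1 = 2):
  B₁ = (2·4.6919922 − 4.5880594)/1 = 4.7959250
  B₂ = (2·4.7442385 − 4.6919922)/1 = 4.7964848
Then eliminate the h^3 term (factor 2^3 = 8):
  (8·4.7964848 − 4.7959250)/7 = 4.7965648

4.79656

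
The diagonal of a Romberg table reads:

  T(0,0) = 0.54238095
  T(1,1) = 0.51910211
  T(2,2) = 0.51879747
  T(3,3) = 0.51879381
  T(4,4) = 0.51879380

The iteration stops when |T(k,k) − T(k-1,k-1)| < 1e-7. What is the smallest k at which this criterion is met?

|T(1,1) − T(0,0)| = 0.02327884 ≥ 1e-7
|T(2,2) − T(1,1)| = 0.00030464 ≥ 1e-7
|T(3,3) − T(2,2)| = 0.00000366 ≥ 1e-7
|T(4,4) − T(3,3)| = 0.00000001 < 1e-7

k = 4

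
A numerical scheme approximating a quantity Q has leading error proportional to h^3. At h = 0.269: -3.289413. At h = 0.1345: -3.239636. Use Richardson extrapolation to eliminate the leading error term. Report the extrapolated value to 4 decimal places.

Extrapolated value = (8·A(h/2) − A(h)) / (8 − 1)
= (8·(-3.239636) − (-3.289413)) / 7
= -22.627675 / 7 = -3.232525

-3.2325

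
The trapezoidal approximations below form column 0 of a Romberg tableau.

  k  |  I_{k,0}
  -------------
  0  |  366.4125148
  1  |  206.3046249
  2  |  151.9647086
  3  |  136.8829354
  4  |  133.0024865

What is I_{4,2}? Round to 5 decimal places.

Richardson extrapolation on the trapezoidal column (denominator 4−1=3):
I_{3,1} = 136.8829354 + (136.8829354 − 151.9647086)/3 = 131.8556777
I_{4,1} = 133.0024865 + (133.0024865 − 136.8829354)/3 = 131.7090035
I_{4,2} = 131.7090035 + (131.7090035 − 131.8556777)/15 = 131.6992252

131.69923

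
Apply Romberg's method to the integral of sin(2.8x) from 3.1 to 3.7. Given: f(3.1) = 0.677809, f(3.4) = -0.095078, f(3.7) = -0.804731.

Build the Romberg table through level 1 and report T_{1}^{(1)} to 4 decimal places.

-0.0507

T_{0}^{(0)} (trapezoid, 1 panel, h=0.6000): -0.038077
T_{1}^{(0)} (trapezoid, 2 panels, h=0.3000): -0.047562
T_{1}^{(1)} = -0.047562 + (-0.047562 − (-0.038077))/3 = -0.050724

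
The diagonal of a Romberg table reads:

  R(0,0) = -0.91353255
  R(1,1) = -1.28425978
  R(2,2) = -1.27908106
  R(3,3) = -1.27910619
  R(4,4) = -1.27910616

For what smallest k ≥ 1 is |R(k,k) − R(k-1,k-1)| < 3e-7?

|R(1,1) − R(0,0)| = 0.37072723 ≥ 3e-7
|R(2,2) − R(1,1)| = 0.00517872 ≥ 3e-7
|R(3,3) − R(2,2)| = 0.00002513 ≥ 3e-7
|R(4,4) − R(3,3)| = 0.00000003 < 3e-7

k = 4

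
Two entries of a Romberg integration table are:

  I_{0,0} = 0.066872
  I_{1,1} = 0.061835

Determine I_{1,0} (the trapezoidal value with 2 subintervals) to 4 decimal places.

0.0631

From I_{1,1} = (4·I_{1,0} − I_{0,0})/3, solve for I_{1,0}:
4·I_{1,0} = 3·0.061835 + 0.066872 = 0.252377
I_{1,0} = 0.063094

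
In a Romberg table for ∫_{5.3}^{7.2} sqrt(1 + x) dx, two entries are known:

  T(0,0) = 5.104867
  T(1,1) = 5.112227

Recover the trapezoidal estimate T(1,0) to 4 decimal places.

From T(1,1) = (4·T(1,0) − T(0,0))/3, solve for T(1,0):
4·T(1,0) = 3·5.112227 + 5.104867 = 20.441548
T(1,0) = 5.110387

5.1104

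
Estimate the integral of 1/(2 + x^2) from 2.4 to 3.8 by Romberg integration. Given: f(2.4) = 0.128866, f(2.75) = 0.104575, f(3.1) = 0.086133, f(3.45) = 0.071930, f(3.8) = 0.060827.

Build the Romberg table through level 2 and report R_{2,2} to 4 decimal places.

R_{0,0} (trapezoid, 1 panel, h=1.4000): 0.132785
R_{1,0} (trapezoid, 2 panels, h=0.7000): 0.126686
R_{2,0} (trapezoid, 4 panels, h=0.3500): 0.125120
R_{1,1} = 0.126686 + (0.126686 − 0.132785)/3 = 0.124653
R_{2,1} = 0.125120 + (0.125120 − 0.126686)/3 = 0.124598
R_{2,2} = 0.124598 + (0.124598 − 0.124653)/15 = 0.124594

0.1246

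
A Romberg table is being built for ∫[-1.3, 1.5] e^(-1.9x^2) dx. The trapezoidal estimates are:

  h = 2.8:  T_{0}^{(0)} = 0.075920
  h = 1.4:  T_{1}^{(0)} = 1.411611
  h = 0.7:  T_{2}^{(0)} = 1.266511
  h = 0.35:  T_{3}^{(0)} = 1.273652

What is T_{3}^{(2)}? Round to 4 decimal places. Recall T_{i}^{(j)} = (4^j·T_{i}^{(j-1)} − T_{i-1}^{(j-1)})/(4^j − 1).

Richardson extrapolation on the trapezoidal column (denominator 4−1=3):
T_{2}^{(1)} = (4·1.266511 − 1.411611) / 3 = 1.218144
T_{3}^{(1)} = 1.273652 + (1.273652 − 1.266511)/3 = 1.276032
T_{3}^{(2)} = 1.276032 + (1.276032 − 1.218144)/15 = 1.279891
(Column j=1 coincides with Simpson's rule on the same nodes.)

1.2799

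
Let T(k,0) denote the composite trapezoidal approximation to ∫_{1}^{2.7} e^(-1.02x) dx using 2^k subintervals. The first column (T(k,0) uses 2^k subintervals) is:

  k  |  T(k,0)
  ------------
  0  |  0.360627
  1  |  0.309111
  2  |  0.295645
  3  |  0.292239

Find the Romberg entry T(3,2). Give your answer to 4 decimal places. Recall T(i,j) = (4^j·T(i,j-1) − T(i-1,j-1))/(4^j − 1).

Richardson extrapolation on the trapezoidal column (denominator 4−1=3):
T(2,1) = (4·0.295645 − 0.309111) / 3 = 0.291156
T(3,1) = (4·0.292239 − 0.295645) / 3 = 0.291104
T(3,2) = 0.291104 + (0.291104 − 0.291156)/15 = 0.291101

0.2911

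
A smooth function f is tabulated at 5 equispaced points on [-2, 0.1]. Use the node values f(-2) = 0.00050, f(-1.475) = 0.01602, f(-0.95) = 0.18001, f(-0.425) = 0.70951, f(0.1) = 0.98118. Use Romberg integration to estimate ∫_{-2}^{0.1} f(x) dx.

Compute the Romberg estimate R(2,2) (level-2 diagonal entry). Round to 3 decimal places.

R(0,0) (trapezoid, 1 panel, h=2.1000): 1.03076
R(1,0) (trapezoid, 2 panels, h=1.0500): 0.70439
R(2,0) (trapezoid, 4 panels, h=0.5250): 0.73310
R(1,1) = 0.70439 + (0.70439 − 1.03076)/3 = 0.59560
R(2,1) = 0.73310 + (0.73310 − 0.70439)/3 = 0.74267
R(2,2) = 0.74267 + (0.74267 − 0.59560)/15 = 0.75247

0.752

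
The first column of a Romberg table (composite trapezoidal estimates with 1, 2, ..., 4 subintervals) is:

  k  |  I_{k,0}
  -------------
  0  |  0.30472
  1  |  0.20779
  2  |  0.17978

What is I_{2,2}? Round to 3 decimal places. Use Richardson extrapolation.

I_{1,1} = 0.20779 + (0.20779 − 0.30472)/3 = 0.17548
I_{2,1} = 0.17978 + (0.17978 − 0.20779)/3 = 0.17044
I_{2,2} = 0.17044 + (0.17044 − 0.17548)/15 = 0.17010

0.170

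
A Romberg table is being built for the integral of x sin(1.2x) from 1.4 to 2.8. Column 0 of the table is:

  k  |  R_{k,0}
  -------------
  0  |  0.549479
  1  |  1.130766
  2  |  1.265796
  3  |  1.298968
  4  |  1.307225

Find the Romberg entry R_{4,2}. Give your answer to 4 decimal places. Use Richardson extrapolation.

R_{3,1} = 1.298968 + (1.298968 − 1.265796)/3 = 1.310025
R_{4,1} = 1.307225 + (1.307225 − 1.298968)/3 = 1.309977
R_{4,2} = 1.309977 + (1.309977 − 1.310025)/15 = 1.309974

1.3100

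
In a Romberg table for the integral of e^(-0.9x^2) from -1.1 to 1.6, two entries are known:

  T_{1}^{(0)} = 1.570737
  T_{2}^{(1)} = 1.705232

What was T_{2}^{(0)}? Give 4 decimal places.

1.6716

From T_{2}^{(1)} = (4·T_{2}^{(0)} − T_{1}^{(0)})/3, solve for T_{2}^{(0)}:
4·T_{2}^{(0)} = 3·1.705232 + 1.570737 = 6.686433
T_{2}^{(0)} = 1.671608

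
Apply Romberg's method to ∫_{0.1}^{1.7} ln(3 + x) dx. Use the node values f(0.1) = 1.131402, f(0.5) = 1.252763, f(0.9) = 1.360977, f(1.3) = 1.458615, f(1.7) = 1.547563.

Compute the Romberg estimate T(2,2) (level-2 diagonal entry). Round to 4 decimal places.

2.1662

T(0,0) (trapezoid, 1 panel, h=1.6000): 2.143172
T(1,0) (trapezoid, 2 panels, h=0.8000): 2.160368
T(2,0) (trapezoid, 4 panels, h=0.4000): 2.164735
T(1,1) = 2.160368 + (2.160368 − 2.143172)/3 = 2.166100
T(2,1) = 2.164735 + (2.164735 − 2.160368)/3 = 2.166191
T(2,2) = 2.166191 + (2.166191 − 2.166100)/15 = 2.166197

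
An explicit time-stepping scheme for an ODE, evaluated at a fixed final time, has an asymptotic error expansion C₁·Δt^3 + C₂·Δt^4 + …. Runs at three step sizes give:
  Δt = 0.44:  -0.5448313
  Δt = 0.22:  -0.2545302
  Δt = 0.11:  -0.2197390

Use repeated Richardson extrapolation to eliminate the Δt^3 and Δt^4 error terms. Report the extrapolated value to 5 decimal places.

First eliminate the Δt^3 term (factor 2^3 = 8):
  B₁ = (8·(-0.2545302) − (-0.5448313))/7 = -0.2130586
  B₂ = (8·(-0.2197390) − (-0.2545302))/7 = -0.2147688
Then eliminate the Δt^4 term (factor 2^4 = 16):
  (16·(-0.2147688) − (-0.2130586))/15 = -0.2148828

-0.21488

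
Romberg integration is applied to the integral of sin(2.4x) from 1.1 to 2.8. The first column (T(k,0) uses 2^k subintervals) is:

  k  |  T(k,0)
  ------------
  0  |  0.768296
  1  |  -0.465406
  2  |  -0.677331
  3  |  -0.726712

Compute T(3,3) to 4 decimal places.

-0.7429

T(1,1) = -0.465406 + (-0.465406 − 0.768296)/3 = -0.876640
T(2,1) = -0.677331 + (-0.677331 − (-0.465406))/3 = -0.747973
T(3,1) = -0.726712 + (-0.726712 − (-0.677331))/3 = -0.743172
T(2,2) = (16·(-0.747973) − (-0.876640)) / 15 = -0.739395
T(3,2) = -0.743172 + (-0.743172 − (-0.747973))/15 = -0.742852
T(3,3) = -0.742852 + (-0.742852 − (-0.739395))/63 = -0.742907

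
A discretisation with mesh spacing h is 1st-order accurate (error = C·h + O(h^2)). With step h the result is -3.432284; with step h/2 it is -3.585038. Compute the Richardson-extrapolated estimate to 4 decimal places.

-3.7378

Extrapolated value = (2·A(h/2) − A(h)) / (2 − 1)
= (2·(-3.585038) − (-3.432284)) / 1
= -3.737792 / 1 = -3.737792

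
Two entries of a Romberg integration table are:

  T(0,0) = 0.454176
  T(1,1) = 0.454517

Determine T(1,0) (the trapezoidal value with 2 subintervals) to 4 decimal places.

0.4544

From T(1,1) = (4·T(1,0) − T(0,0))/3, solve for T(1,0):
4·T(1,0) = 3·0.454517 + 0.454176 = 1.817727
T(1,0) = 0.454432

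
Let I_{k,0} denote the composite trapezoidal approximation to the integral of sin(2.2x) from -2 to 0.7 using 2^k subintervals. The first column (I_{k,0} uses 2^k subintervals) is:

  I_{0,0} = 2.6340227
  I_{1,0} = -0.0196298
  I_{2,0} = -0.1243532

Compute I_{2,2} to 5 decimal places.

I_{1,1} = (4·(-0.0196298) − 2.6340227) / 3 = -0.9041806
I_{2,1} = (4·(-0.1243532) − (-0.0196298)) / 3 = -0.1592610
I_{2,2} = (16·(-0.1592610) − (-0.9041806)) / 15 = -0.1095997

-0.10960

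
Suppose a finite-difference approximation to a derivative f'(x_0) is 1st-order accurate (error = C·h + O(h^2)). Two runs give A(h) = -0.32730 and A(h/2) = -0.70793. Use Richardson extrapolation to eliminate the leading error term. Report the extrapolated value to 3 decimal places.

The leading error scales as h; refining by a factor of 2 reduces it by 2^1 = 2.
Extrapolated value = (2·A(h/2) − A(h)) / (2 − 1)
= (2·(-0.70793) − (-0.32730)) / 1
= -1.08856 / 1 = -1.08856

-1.089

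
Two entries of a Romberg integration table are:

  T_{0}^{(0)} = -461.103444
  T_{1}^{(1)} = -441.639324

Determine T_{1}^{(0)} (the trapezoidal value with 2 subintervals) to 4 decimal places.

From T_{1}^{(1)} = (4·T_{1}^{(0)} − T_{0}^{(0)})/3, solve for T_{1}^{(0)}:
4·T_{1}^{(0)} = 3·(-441.639324) + (-461.103444) = -1786.021416
T_{1}^{(0)} = -446.505354

-446.5054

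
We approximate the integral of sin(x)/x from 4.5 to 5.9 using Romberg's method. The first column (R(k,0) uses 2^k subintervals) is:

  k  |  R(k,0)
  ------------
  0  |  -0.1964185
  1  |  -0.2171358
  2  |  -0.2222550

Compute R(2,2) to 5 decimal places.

Richardson extrapolation on the trapezoidal column (denominator 4−1=3):
R(1,1) = -0.2171358 + (-0.2171358 − (-0.1964185))/3 = -0.2240416
R(2,1) = (4·(-0.2222550) − (-0.2171358)) / 3 = -0.2239614
R(2,2) = (16·(-0.2239614) − (-0.2240416)) / 15 = -0.2239561

-0.22396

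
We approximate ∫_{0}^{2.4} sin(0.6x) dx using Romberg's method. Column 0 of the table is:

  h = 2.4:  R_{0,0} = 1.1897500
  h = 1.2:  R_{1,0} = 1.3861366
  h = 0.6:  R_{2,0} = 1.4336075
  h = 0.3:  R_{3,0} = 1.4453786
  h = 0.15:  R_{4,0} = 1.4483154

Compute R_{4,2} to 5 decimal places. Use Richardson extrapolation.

1.44929

Richardson extrapolation on the trapezoidal column (denominator 4−1=3):
R_{3,1} = 1.4453786 + (1.4453786 − 1.4336075)/3 = 1.4493023
R_{4,1} = 1.4483154 + (1.4483154 − 1.4453786)/3 = 1.4492943
R_{4,2} = 1.4492943 + (1.4492943 − 1.4493023)/15 = 1.4492938
(Column j=1 coincides with Simpson's rule on the same nodes.)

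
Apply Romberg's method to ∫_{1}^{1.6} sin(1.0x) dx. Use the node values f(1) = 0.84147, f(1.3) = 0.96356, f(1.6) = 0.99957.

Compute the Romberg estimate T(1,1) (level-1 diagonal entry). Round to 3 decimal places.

0.570

T(0,0) (trapezoid, 1 panel, h=0.6000): 0.55231
T(1,0) (trapezoid, 2 panels, h=0.3000): 0.56522
T(1,1) = 0.56522 + (0.56522 − 0.55231)/3 = 0.56952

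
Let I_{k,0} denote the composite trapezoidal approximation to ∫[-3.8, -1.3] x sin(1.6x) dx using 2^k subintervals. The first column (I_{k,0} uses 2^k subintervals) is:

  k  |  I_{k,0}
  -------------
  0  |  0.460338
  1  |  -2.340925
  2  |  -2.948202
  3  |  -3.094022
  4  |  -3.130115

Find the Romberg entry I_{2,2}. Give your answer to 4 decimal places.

-3.1424

I_{1,1} = -2.340925 + (-2.340925 − 0.460338)/3 = -3.274679
I_{2,1} = (4·(-2.948202) − (-2.340925)) / 3 = -3.150628
I_{2,2} = -3.150628 + (-3.150628 − (-3.274679))/15 = -3.142358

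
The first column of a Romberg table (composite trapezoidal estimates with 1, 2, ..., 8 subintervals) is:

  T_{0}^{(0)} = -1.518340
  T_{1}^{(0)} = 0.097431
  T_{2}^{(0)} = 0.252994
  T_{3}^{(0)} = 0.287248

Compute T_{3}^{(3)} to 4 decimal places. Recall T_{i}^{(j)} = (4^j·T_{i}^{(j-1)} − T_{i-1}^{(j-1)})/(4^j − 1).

0.2985

Richardson extrapolation on the trapezoidal column (denominator 4−1=3):
T_{1}^{(1)} = 0.097431 + (0.097431 − (-1.518340))/3 = 0.636021
T_{2}^{(1)} = 0.252994 + (0.252994 − 0.097431)/3 = 0.304848
T_{3}^{(1)} = (4·0.287248 − 0.252994) / 3 = 0.298666
T_{2}^{(2)} = (16·0.304848 − 0.636021) / 15 = 0.282770
T_{3}^{(2)} = 0.298666 + (0.298666 − 0.304848)/15 = 0.298254
T_{3}^{(3)} = 0.298254 + (0.298254 − 0.282770)/63 = 0.298500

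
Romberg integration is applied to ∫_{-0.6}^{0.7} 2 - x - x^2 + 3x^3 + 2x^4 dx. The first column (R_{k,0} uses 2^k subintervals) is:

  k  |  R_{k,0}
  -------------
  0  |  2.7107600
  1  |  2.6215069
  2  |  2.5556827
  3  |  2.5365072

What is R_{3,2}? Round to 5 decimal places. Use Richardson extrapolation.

R_{2,1} = 2.5556827 + (2.5556827 − 2.6215069)/3 = 2.5337413
R_{3,1} = (4·2.5365072 − 2.5556827) / 3 = 2.5301154
R_{3,2} = 2.5301154 + (2.5301154 − 2.5337413)/15 = 2.5298737

2.52987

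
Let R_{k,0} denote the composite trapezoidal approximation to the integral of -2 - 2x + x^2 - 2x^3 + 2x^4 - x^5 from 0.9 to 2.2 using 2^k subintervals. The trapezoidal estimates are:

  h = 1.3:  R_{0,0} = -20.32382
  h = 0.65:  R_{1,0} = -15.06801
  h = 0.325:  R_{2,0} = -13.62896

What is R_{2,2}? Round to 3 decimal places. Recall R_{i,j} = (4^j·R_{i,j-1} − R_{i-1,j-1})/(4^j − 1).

-13.138

R_{1,1} = -15.06801 + (-15.06801 − (-20.32382))/3 = -13.31607
R_{2,1} = (4·(-13.62896) − (-15.06801)) / 3 = -13.14928
R_{2,2} = (16·(-13.14928) − (-13.31607)) / 15 = -13.13816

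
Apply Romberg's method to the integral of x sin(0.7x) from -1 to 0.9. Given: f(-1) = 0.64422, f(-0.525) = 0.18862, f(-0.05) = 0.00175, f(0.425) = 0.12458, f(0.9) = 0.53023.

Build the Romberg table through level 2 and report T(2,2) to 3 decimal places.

0.386

T(0,0) (trapezoid, 1 panel, h=1.9000): 1.11573
T(1,0) (trapezoid, 2 panels, h=0.9500): 0.55953
T(2,0) (trapezoid, 4 panels, h=0.4750): 0.42853
T(1,1) = 0.55953 + (0.55953 − 1.11573)/3 = 0.37413
T(2,1) = 0.42853 + (0.42853 − 0.55953)/3 = 0.38486
T(2,2) = 0.38486 + (0.38486 − 0.37413)/15 = 0.38558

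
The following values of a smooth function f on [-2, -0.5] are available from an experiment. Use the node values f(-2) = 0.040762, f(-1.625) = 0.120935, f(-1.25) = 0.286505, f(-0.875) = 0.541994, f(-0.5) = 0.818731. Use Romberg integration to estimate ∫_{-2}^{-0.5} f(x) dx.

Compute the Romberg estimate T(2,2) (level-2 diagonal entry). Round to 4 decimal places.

0.5111

T(0,0) (trapezoid, 1 panel, h=1.5000): 0.644620
T(1,0) (trapezoid, 2 panels, h=0.7500): 0.537189
T(2,0) (trapezoid, 4 panels, h=0.3750): 0.517193
T(1,1) = 0.537189 + (0.537189 − 0.644620)/3 = 0.501379
T(2,1) = 0.517193 + (0.517193 − 0.537189)/3 = 0.510528
T(2,2) = 0.510528 + (0.510528 − 0.501379)/15 = 0.511138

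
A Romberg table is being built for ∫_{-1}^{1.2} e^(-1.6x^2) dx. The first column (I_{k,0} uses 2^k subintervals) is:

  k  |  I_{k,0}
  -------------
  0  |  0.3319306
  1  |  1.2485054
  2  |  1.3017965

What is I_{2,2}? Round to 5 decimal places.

1.30393

Richardson extrapolation on the trapezoidal column (denominator 4−1=3):
I_{1,1} = (4·1.2485054 − 0.3319306) / 3 = 1.5540303
I_{2,1} = 1.3017965 + (1.3017965 − 1.2485054)/3 = 1.3195602
I_{2,2} = 1.3195602 + (1.3195602 − 1.5540303)/15 = 1.3039289
(Column j=1 coincides with Simpson's rule on the same nodes.)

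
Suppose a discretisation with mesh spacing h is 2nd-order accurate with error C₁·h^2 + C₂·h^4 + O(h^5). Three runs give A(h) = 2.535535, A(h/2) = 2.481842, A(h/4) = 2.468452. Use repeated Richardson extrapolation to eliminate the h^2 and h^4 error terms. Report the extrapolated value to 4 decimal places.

2.4640

First eliminate the h^2 term (factor 2^2 = 4):
  B₁ = (4·2.481842 − 2.535535)/3 = 2.463944
  B₂ = (4·2.468452 − 2.481842)/3 = 2.463989
Then eliminate the h^4 term (factor 2^4 = 16):
  (16·2.463989 − 2.463944)/15 = 2.463992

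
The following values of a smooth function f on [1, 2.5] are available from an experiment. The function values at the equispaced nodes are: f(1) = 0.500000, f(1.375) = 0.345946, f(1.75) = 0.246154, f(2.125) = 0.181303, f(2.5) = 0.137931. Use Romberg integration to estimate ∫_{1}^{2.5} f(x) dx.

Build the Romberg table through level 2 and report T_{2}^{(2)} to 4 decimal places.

0.4049

T_{0}^{(0)} (trapezoid, 1 panel, h=1.5000): 0.478448
T_{1}^{(0)} (trapezoid, 2 panels, h=0.7500): 0.423840
T_{2}^{(0)} (trapezoid, 4 panels, h=0.3750): 0.409638
T_{1}^{(1)} = 0.423840 + (0.423840 − 0.478448)/3 = 0.405637
T_{2}^{(1)} = 0.409638 + (0.409638 − 0.423840)/3 = 0.404904
T_{2}^{(2)} = 0.404904 + (0.404904 − 0.405637)/15 = 0.404855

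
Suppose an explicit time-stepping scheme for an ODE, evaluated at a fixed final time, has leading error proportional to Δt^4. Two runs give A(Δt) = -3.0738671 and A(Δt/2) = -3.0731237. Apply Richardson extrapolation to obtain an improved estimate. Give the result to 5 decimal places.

-3.07307

Extrapolated value = (16·A(Δt/2) − A(Δt)) / (16 − 1)
= (16·(-3.0731237) − (-3.0738671)) / 15
= -46.0961121 / 15 = -3.0730741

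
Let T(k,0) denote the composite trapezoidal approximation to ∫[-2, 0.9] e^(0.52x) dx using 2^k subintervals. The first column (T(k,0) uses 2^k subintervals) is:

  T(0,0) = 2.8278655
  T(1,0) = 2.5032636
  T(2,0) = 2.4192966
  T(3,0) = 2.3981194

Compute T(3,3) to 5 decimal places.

Richardson extrapolation on the trapezoidal column (denominator 4−1=3):
T(1,1) = 2.5032636 + (2.5032636 − 2.8278655)/3 = 2.3950630
T(2,1) = (4·2.4192966 − 2.5032636) / 3 = 2.3913076
T(3,1) = 2.3981194 + (2.3981194 − 2.4192966)/3 = 2.3910603
T(2,2) = 2.3913076 + (2.3913076 − 2.3950630)/15 = 2.3910572
T(3,2) = (16·2.3910603 − 2.3913076) / 15 = 2.3910438
T(3,3) = (64·2.3910438 − 2.3910572) / 63 = 2.3910436

2.39104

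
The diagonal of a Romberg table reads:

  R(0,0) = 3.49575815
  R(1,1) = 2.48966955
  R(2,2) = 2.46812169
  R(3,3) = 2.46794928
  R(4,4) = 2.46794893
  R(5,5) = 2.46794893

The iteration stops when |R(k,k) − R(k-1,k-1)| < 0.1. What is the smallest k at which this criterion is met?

|R(1,1) − R(0,0)| = 1.00608860 ≥ 0.1
|R(2,2) − R(1,1)| = 0.02154786 < 0.1

k = 2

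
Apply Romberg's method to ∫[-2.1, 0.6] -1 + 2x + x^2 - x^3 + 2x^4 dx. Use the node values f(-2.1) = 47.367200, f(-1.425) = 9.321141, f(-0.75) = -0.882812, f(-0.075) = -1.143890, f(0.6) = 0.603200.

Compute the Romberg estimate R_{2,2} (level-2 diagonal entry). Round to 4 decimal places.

17.6061

R_{0,0} (trapezoid, 1 panel, h=2.7000): 64.760040
R_{1,0} (trapezoid, 2 panels, h=1.3500): 31.188224
R_{2,0} (trapezoid, 4 panels, h=0.6750): 21.113756
R_{1,1} = 31.188224 + (31.188224 − 64.760040)/3 = 19.997619
R_{2,1} = 21.113756 + (21.113756 − 31.188224)/3 = 17.755600
R_{2,2} = 17.755600 + (17.755600 − 19.997619)/15 = 17.606132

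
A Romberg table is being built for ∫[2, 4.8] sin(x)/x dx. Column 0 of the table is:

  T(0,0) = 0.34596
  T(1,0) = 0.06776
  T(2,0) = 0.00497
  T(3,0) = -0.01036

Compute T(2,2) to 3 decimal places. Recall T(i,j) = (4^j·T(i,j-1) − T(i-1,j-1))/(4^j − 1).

T(1,1) = (4·0.06776 − 0.34596) / 3 = -0.02497
T(2,1) = (4·0.00497 − 0.06776) / 3 = -0.01596
T(2,2) = -0.01596 + (-0.01596 − (-0.02497))/15 = -0.01536

-0.015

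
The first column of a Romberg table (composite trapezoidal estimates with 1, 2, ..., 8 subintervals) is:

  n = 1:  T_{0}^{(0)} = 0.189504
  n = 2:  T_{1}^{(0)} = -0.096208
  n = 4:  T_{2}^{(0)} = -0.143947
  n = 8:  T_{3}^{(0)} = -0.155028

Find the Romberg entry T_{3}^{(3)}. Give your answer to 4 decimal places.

Richardson extrapolation on the trapezoidal column (denominator 4−1=3):
T_{1}^{(1)} = -0.096208 + (-0.096208 − 0.189504)/3 = -0.191445
T_{2}^{(1)} = (4·(-0.143947) − (-0.096208)) / 3 = -0.159860
T_{3}^{(1)} = -0.155028 + (-0.155028 − (-0.143947))/3 = -0.158722
T_{2}^{(2)} = -0.159860 + (-0.159860 − (-0.191445))/15 = -0.157754
T_{3}^{(2)} = (16·(-0.158722) − (-0.159860)) / 15 = -0.158646
T_{3}^{(3)} = (64·(-0.158646) − (-0.157754)) / 63 = -0.158660

-0.1587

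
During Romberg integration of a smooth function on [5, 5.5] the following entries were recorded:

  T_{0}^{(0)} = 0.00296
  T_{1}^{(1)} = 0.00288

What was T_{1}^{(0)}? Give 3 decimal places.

0.003

From T_{1}^{(1)} = (4·T_{1}^{(0)} − T_{0}^{(0)})/3, solve for T_{1}^{(0)}:
4·T_{1}^{(0)} = 3·0.00288 + 0.00296 = 0.01160
T_{1}^{(0)} = 0.00290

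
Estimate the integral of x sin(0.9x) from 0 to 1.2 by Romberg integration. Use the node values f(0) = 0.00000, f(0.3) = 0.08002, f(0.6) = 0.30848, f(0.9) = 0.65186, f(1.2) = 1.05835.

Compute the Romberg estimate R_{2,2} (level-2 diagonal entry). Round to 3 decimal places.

0.460

R_{0,0} (trapezoid, 1 panel, h=1.2000): 0.63501
R_{1,0} (trapezoid, 2 panels, h=0.6000): 0.50259
R_{2,0} (trapezoid, 4 panels, h=0.3000): 0.47086
R_{1,1} = 0.50259 + (0.50259 − 0.63501)/3 = 0.45845
R_{2,1} = 0.47086 + (0.47086 − 0.50259)/3 = 0.46028
R_{2,2} = 0.46028 + (0.46028 − 0.45845)/15 = 0.46040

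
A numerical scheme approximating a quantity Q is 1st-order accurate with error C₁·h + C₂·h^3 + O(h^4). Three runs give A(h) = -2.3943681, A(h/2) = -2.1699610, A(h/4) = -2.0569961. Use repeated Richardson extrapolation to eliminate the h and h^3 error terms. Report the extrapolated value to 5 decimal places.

-1.94381

First eliminate the h term (factor 2^1 = 2):
  B₁ = (2·(-2.1699610) − (-2.3943681))/1 = -1.9455539
  B₂ = (2·(-2.0569961) − (-2.1699610))/1 = -1.9440312
Then eliminate the h^3 term (factor 2^3 = 8):
  (8·(-1.9440312) − (-1.9455539))/7 = -1.9438137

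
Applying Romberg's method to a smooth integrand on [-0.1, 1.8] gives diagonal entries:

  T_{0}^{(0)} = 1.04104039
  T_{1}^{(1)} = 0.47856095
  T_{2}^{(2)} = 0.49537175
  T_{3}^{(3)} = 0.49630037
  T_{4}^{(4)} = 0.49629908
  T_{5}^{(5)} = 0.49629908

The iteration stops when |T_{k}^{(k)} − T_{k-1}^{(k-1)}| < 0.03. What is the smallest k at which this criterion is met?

k = 2

|T_{1}^{(1)} − T_{0}^{(0)}| = 0.56247944 ≥ 0.03
|T_{2}^{(2)} − T_{1}^{(1)}| = 0.01681080 < 0.03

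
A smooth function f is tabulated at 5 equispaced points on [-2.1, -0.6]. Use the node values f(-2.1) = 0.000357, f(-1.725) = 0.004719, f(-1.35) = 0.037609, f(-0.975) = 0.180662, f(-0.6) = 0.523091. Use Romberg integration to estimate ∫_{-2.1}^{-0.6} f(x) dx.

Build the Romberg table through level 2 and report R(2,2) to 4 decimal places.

0.1675

R(0,0) (trapezoid, 1 panel, h=1.5000): 0.392586
R(1,0) (trapezoid, 2 panels, h=0.7500): 0.224500
R(2,0) (trapezoid, 4 panels, h=0.3750): 0.181768
R(1,1) = 0.224500 + (0.224500 − 0.392586)/3 = 0.168471
R(2,1) = 0.181768 + (0.181768 − 0.224500)/3 = 0.167524
R(2,2) = 0.167524 + (0.167524 − 0.168471)/15 = 0.167461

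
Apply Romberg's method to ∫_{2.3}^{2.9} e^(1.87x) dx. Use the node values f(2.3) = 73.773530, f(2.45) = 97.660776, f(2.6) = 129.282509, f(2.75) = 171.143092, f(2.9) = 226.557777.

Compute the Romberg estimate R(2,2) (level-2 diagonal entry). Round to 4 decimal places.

R(0,0) (trapezoid, 1 panel, h=0.6000): 90.099392
R(1,0) (trapezoid, 2 panels, h=0.3000): 83.834449
R(2,0) (trapezoid, 4 panels, h=0.1500): 82.237805
R(1,1) = 83.834449 + (83.834449 − 90.099392)/3 = 81.746135
R(2,1) = 82.237805 + (82.237805 − 83.834449)/3 = 81.705590
R(2,2) = 81.705590 + (81.705590 − 81.746135)/15 = 81.702887

81.7029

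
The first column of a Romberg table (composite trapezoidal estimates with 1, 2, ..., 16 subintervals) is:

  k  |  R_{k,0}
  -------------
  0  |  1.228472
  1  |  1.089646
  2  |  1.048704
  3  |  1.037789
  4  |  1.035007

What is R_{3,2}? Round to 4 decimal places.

Richardson extrapolation on the trapezoidal column (denominator 4−1=3):
R_{2,1} = (4·1.048704 − 1.089646) / 3 = 1.035057
R_{3,1} = 1.037789 + (1.037789 − 1.048704)/3 = 1.034151
R_{3,2} = 1.034151 + (1.034151 − 1.035057)/15 = 1.034091

1.0341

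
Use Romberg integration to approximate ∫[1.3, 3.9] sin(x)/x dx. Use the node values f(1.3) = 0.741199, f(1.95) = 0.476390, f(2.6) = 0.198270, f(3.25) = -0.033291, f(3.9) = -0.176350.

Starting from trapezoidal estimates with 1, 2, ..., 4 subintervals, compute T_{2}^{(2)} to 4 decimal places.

T_{0}^{(0)} (trapezoid, 1 panel, h=2.6000): 0.734304
T_{1}^{(0)} (trapezoid, 2 panels, h=1.3000): 0.624903
T_{2}^{(0)} (trapezoid, 4 panels, h=0.6500): 0.600466
T_{1}^{(1)} = 0.624903 + (0.624903 − 0.734304)/3 = 0.588436
T_{2}^{(1)} = 0.600466 + (0.600466 − 0.624903)/3 = 0.592320
T_{2}^{(2)} = 0.592320 + (0.592320 − 0.588436)/15 = 0.592579

0.5926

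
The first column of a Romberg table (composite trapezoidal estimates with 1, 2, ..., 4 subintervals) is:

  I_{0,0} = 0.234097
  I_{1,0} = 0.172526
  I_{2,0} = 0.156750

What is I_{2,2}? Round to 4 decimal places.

0.1515

Richardson extrapolation on the trapezoidal column (denominator 4−1=3):
I_{1,1} = (4·0.172526 − 0.234097) / 3 = 0.152002
I_{2,1} = (4·0.156750 − 0.172526) / 3 = 0.151491
I_{2,2} = (16·0.151491 − 0.152002) / 15 = 0.151457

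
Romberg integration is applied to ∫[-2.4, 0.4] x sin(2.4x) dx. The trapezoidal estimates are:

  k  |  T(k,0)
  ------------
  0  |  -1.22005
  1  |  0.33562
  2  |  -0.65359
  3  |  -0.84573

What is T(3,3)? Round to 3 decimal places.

Richardson extrapolation on the trapezoidal column (denominator 4−1=3):
T(1,1) = (4·0.33562 − (-1.22005)) / 3 = 0.85418
T(2,1) = -0.65359 + (-0.65359 − 0.33562)/3 = -0.98333
T(3,1) = (4·(-0.84573) − (-0.65359)) / 3 = -0.90978
T(2,2) = (16·(-0.98333) − 0.85418) / 15 = -1.10583
T(3,2) = (16·(-0.90978) − (-0.98333)) / 15 = -0.90488
T(3,3) = -0.90488 + (-0.90488 − (-1.10583))/63 = -0.90169

-0.902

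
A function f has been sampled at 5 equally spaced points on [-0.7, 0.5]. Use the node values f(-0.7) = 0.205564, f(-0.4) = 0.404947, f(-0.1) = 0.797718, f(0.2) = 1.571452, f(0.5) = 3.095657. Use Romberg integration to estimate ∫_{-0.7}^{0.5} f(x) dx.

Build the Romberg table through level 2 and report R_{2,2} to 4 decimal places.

1.2790

R_{0,0} (trapezoid, 1 panel, h=1.2000): 1.980733
R_{1,0} (trapezoid, 2 panels, h=0.6000): 1.468997
R_{2,0} (trapezoid, 4 panels, h=0.3000): 1.327418
R_{1,1} = 1.468997 + (1.468997 − 1.980733)/3 = 1.298418
R_{2,1} = 1.327418 + (1.327418 − 1.468997)/3 = 1.280225
R_{2,2} = 1.280225 + (1.280225 − 1.298418)/15 = 1.279012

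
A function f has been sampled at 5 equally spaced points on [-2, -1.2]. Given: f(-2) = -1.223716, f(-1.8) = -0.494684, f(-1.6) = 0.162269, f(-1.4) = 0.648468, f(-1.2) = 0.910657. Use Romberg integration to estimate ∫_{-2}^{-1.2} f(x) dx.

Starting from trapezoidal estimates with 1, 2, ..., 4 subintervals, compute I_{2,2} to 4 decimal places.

I_{0,0} (trapezoid, 1 panel, h=0.8000): -0.125224
I_{1,0} (trapezoid, 2 panels, h=0.4000): 0.002296
I_{2,0} (trapezoid, 4 panels, h=0.2000): 0.031905
I_{1,1} = 0.002296 + (0.002296 − (-0.125224))/3 = 0.044803
I_{2,1} = 0.031905 + (0.031905 − 0.002296)/3 = 0.041775
I_{2,2} = 0.041775 + (0.041775 − 0.044803)/15 = 0.041573

0.0416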